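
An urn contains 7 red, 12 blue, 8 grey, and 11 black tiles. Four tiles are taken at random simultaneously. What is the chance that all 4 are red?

Unordered draws without replacement: count favorable combinations over C(38,4).
Favorable = C(7,4) · C(12,0) · C(8,0) · C(11,0) = 35; total = C(38,4) = 73815.
P = 35/73815 = 1/2109 ≈ 0.0005.

1/2109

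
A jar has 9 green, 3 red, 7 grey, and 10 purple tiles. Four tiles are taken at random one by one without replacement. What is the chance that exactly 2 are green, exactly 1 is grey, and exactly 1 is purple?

Unordered draws without replacement: count favorable combinations over C(29,4).
Favorable = C(9,2) · C(3,0) · C(7,1) · C(10,1) = 2520; total = C(29,4) = 23751.
P = 2520/23751 = 40/377 ≈ 0.1061.

40/377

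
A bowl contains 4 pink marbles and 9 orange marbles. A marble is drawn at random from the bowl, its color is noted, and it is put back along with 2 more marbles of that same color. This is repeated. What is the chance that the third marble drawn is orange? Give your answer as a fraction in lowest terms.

9/13

Sum over the four possibilities for the first two draws (orange/not-orange each), tracking how the orange count and total change by +2 per draw.
P(third is orange) = 9/13 ≈ 0.6923. (In a Pólya urn every draw has the same marginal probability 9/13.)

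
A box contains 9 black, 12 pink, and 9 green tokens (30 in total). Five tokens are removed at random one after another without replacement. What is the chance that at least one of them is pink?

1063/1131

Use the complement: P(at least one pink) = 1 − P(no pink).
P(none) = C(18,5)/C(30,5) = 8568/142506.
So P = 1 − 8568/142506 = 1063/1131 ≈ 0.9399.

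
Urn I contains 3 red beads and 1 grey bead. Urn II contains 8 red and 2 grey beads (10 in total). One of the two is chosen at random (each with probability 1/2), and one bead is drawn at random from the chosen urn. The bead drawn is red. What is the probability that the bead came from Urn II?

16/31

P(red | Urn I) = 3/4; P(red | Urn II) = 4/5.
P(red) = 1/2·3/4 + 1/2·4/5 = 31/40.
By Bayes' rule, P(Urn II | red) = 2/5 / 31/40 = 16/31 ≈ 0.5161.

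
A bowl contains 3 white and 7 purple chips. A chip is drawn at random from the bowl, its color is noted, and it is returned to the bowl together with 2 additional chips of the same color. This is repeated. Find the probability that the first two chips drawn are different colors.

7/20

Either white then purple, or purple then white; after the first draw the total is 12.
P = (3/10)·(7/12) + (7/10)·(3/12) = 7/20 ≈ 0.3500.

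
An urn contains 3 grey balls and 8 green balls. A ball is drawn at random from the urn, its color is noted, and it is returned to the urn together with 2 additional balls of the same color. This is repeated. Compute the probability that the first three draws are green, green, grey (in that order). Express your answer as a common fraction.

16/143

Track the composition after each reinforcement of +2.
P = (8/11) · (10/13) · (3/15) = 16/143 ≈ 0.1119.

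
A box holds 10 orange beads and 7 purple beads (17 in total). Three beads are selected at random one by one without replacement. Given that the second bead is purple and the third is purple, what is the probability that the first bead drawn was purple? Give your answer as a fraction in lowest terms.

P(first=purple and the second bead is purple and the third is purple) = (7/17)·(6/16)·(5/15) = 7/136.
P(E) = Σ over first color = 7/68 + 7/136 = 21/136.
By Bayes, P(first=purple | E) = 7/136 / 21/136 = 1/3 ≈ 0.3333.

1/3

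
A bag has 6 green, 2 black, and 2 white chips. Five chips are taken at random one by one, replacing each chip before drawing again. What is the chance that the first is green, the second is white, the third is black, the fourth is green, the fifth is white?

9/3125

Multiply the conditional probability of each draw in order, with replacement (the composition resets each draw).
P = (6/10) · (2/10) · (2/10) · (6/10) · (2/10) = 9/3125 ≈ 0.0029.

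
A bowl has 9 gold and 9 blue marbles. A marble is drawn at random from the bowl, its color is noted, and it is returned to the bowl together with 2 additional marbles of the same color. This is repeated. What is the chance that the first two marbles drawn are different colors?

9/20

Either blue then gold, or gold then blue; after the first draw the total is 20.
P = (9/18)·(9/20) + (9/18)·(9/20) = 9/20 ≈ 0.4500.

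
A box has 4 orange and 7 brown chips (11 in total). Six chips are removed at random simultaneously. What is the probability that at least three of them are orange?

Sum the hypergeometric tail for j = 3,…,4 orange chips.
Favorable = C(4,3)·C(7,3) + C(4,4)·C(7,2) = 161; total = C(11,6) = 462.
P = 161/462 = 23/66 ≈ 0.3485.

23/66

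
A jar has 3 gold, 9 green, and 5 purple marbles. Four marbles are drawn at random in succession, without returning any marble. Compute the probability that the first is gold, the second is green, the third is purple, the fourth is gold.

Multiply the conditional probability of each draw in order, without replacement, so each draw removes one from its color and from the total.
P = (3/17) · (9/16) · (5/15) · (2/14) = 9/1904 ≈ 0.0047.

9/1904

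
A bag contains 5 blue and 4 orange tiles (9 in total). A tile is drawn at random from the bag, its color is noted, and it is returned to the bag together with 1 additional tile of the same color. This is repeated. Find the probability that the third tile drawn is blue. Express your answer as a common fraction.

5/9

Sum over the four possibilities for the first two draws (blue/not-blue each), tracking how the blue count and total change by +1 per draw.
P(third is blue) = 5/9 ≈ 0.5556. (In a Pólya urn every draw has the same marginal probability 5/9.)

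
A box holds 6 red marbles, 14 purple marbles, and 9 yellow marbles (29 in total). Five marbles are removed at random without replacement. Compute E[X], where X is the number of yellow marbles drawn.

45/29

By linearity of expectation, E[X] = Σ P(draw i is yellow); by symmetry each draw (even without replacement) has P(yellow) = 9/29.
E[X] = 5 · 9/29 = 45/29 ≈ 1.5517.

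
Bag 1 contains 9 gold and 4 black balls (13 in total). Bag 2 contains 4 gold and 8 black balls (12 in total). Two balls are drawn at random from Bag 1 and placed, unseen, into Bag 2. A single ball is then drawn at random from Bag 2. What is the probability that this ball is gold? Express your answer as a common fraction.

5/13

Condition on how many of the transferred balls are gold (from Bag 1: 9 gold of 13; then Bag 2 has 14 total).
  0 gold: C(9,0)C(4,2)/C(13,2) = 1/13; then P = 4/14
  1 gold: C(9,1)C(4,1)/C(13,2) = 6/13; then P = 5/14
  2 gold: C(9,2)C(4,0)/C(13,2) = 6/13; then P = 6/14
P(gold from Bag 2) = 5/13 ≈ 0.3846.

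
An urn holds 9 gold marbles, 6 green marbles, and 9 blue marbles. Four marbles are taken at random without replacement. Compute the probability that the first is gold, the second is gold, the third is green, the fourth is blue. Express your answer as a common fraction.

27/1771

Multiply the conditional probability of each draw in order, without replacement, so each draw removes one from its color and from the total.
P = (9/24) · (8/23) · (6/22) · (9/21) = 27/1771 ≈ 0.0152.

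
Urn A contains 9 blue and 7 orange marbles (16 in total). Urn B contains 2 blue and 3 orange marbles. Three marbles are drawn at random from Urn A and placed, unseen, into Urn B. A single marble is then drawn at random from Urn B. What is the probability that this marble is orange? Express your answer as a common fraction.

Condition on how many of the transferred marbles are orange (from Urn A: 7 orange of 16; then Urn B has 8 total).
  0 orange: C(7,0)C(9,3)/C(16,3) = 3/20; then P = 3/8
  1 orange: C(7,1)C(9,2)/C(16,3) = 9/20; then P = 4/8
  2 orange: C(7,2)C(9,1)/C(16,3) = 27/80; then P = 5/8
  3 orange: C(7,3)C(9,0)/C(16,3) = 1/16; then P = 6/8
P(orange from Urn B) = 69/128 ≈ 0.5391.

69/128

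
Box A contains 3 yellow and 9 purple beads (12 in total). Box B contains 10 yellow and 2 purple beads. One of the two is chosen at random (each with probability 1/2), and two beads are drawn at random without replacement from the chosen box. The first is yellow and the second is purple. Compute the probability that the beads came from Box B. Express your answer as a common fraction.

P(E | Box A) = 9/44; P(E | Box B) = 5/33.
P(E) = 1/2·9/44 + 1/2·5/33 = 47/264.
By Bayes' rule, P(Box B | E) = 5/66 / 47/264 = 20/47 ≈ 0.4255.

20/47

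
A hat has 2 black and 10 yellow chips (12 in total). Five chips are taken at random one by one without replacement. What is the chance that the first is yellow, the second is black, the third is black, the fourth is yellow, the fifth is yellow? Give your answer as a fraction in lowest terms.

Multiply the conditional probability of each draw in order, without replacement, so each draw removes one from its color and from the total.
P = (10/12) · (2/11) · (1/10) · (9/9) · (8/8) = 1/66 ≈ 0.0152.

1/66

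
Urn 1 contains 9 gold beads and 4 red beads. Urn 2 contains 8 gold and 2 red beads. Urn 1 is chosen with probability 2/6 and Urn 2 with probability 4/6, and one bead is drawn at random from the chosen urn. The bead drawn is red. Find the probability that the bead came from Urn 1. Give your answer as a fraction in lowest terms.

10/23

P(red | Urn 1) = 4/13; P(red | Urn 2) = 1/5.
P(red) = 1/3·4/13 + 2/3·1/5 = 46/195.
By Bayes' rule, P(Urn 1 | red) = 4/39 / 46/195 = 10/23 ≈ 0.4348.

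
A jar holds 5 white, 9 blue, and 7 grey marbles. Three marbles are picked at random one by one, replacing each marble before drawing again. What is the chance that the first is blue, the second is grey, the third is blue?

3/49

Multiply the conditional probability of each draw in order, with replacement (the composition resets each draw).
P = (9/21) · (7/21) · (9/21) = 3/49 ≈ 0.0612.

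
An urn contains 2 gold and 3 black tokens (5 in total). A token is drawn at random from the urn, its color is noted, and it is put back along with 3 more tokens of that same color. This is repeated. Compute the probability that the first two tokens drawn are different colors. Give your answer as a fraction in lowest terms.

Either gold then black, or black then gold; after the first draw the total is 8.
P = (2/5)·(3/8) + (3/5)·(2/8) = 3/10 ≈ 0.3000.

3/10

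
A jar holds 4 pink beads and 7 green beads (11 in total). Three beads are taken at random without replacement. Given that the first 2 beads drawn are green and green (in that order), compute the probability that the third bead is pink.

After removing 2 green, the jar has 4 pink out of 9 remaining.
P(third is pink | given) = 4/9 ≈ 0.4444.

4/9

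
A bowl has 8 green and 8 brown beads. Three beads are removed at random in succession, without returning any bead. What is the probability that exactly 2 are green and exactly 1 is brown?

Unordered draws without replacement: count favorable combinations over C(16,3).
Favorable = C(8,2) · C(8,1) = 224; total = C(16,3) = 560.
P = 224/560 = 2/5 ≈ 0.4000.

2/5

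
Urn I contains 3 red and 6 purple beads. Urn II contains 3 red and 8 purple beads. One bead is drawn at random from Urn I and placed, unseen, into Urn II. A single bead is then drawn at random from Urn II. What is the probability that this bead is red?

Condition on how many of the transferred beads are red (from Urn I: 3 red of 9; then Urn II has 12 total).
  0 red: C(3,0)C(6,1)/C(9,1) = 2/3; then P = 3/12
  1 red: C(3,1)C(6,0)/C(9,1) = 1/3; then P = 4/12
P(red from Urn II) = 5/18 ≈ 0.2778.

5/18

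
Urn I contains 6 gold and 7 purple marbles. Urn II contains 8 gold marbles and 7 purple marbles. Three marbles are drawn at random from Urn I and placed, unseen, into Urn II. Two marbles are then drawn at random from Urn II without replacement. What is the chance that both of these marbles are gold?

1031/3978

Condition on how many of the transferred marbles are gold (from Urn I: 6 gold of 13; then Urn II has 18 total).
  0 gold: C(6,0)C(7,3)/C(13,3) = 35/286; then P = C(8,2)/C(18,2) = 28/153
  1 gold: C(6,1)C(7,2)/C(13,3) = 63/143; then P = C(9,2)/C(18,2) = 4/17
  2 gold: C(6,2)C(7,1)/C(13,3) = 105/286; then P = C(10,2)/C(18,2) = 5/17
  3 gold: C(6,3)C(7,0)/C(13,3) = 10/143; then P = C(11,2)/C(18,2) = 55/153
P(both gold) = 1031/3978 ≈ 0.2592.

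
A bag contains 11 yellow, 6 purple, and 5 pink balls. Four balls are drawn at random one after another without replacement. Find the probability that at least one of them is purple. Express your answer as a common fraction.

157/209

Use the complement: P(at least one purple) = 1 − P(no purple).
P(none) = C(16,4)/C(22,4) = 1820/7315.
So P = 1 − 1820/7315 = 157/209 ≈ 0.7512.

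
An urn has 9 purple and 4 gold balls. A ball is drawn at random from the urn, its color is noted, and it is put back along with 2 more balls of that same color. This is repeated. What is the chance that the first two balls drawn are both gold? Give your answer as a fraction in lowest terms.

After a gold draw the urn holds 6 gold out of 15.
P = (4/13)·(6/15) = 8/65 ≈ 0.1231.

8/65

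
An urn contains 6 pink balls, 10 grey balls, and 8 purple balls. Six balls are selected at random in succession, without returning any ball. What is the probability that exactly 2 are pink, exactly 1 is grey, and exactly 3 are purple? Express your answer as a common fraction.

300/4807

Unordered draws without replacement: count favorable combinations over C(24,6).
Favorable = C(6,2) · C(10,1) · C(8,3) = 8400; total = C(24,6) = 134596.
P = 8400/134596 = 300/4807 ≈ 0.0624.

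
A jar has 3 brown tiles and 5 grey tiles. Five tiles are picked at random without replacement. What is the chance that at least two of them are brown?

Sum the hypergeometric tail for j = 2,…,3 brown tiles.
Favorable = C(3,2)·C(5,3) + C(3,3)·C(5,2) = 40; total = C(8,5) = 56.
P = 40/56 = 5/7 ≈ 0.7143.

5/7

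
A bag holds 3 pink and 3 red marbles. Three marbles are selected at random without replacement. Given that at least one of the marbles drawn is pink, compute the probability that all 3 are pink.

1/19

P(all 3 pink) = C(3,3)/C(6,3) = 1/20; P(at least one pink) = 1 − C(3,3)/C(6,3) = 19/20.
Since 'all 3 pink' ⊆ 'at least one pink', P(all 3 | at least one) = 1/20 / 19/20 = 1/19 ≈ 0.0526.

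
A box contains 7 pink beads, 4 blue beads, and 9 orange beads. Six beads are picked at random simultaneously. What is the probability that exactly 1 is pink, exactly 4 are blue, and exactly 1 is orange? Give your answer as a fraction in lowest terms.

21/12920

Unordered draws without replacement: count favorable combinations over C(20,6).
Favorable = C(7,1) · C(4,4) · C(9,1) = 63; total = C(20,6) = 38760.
P = 63/38760 = 21/12920 ≈ 0.0016.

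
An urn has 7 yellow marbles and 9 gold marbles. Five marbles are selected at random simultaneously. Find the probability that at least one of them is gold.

207/208

Use the complement: P(at least one gold) = 1 − P(no gold).
P(none) = C(7,5)/C(16,5) = 21/4368.
So P = 1 − 21/4368 = 207/208 ≈ 0.9952.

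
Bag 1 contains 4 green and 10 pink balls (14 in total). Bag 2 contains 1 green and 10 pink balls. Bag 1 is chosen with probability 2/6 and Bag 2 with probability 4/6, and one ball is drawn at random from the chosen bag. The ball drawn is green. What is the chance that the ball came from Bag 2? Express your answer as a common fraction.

7/18

P(green | Bag 1) = 2/7; P(green | Bag 2) = 1/11.
P(green) = 1/3·2/7 + 2/3·1/11 = 12/77.
By Bayes' rule, P(Bag 2 | green) = 2/33 / 12/77 = 7/18 ≈ 0.3889.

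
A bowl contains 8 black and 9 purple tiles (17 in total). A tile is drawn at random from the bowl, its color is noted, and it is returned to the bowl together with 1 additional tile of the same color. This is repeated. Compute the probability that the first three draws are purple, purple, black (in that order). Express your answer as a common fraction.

Track the composition after each reinforcement of +1.
P = (9/17) · (10/18) · (8/19) = 40/323 ≈ 0.1238.

40/323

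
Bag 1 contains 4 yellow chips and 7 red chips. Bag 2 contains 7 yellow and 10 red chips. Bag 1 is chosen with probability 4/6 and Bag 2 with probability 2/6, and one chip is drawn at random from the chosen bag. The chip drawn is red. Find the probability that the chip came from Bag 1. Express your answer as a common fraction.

P(red | Bag 1) = 7/11; P(red | Bag 2) = 10/17.
P(red) = 2/3·7/11 + 1/3·10/17 = 116/187.
By Bayes' rule, P(Bag 1 | red) = 14/33 / 116/187 = 119/174 ≈ 0.6839.

119/174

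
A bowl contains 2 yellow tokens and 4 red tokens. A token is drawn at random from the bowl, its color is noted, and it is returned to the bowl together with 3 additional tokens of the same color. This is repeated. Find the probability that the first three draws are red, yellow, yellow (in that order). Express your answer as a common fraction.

Track the composition after each reinforcement of +3.
P = (4/6) · (2/9) · (5/12) = 5/81 ≈ 0.0617.

5/81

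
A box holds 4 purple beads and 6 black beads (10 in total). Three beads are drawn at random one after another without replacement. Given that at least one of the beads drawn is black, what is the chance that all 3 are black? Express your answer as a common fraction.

P(all 3 black) = C(6,3)/C(10,3) = 1/6; P(at least one black) = 1 − C(4,3)/C(10,3) = 29/30.
Since 'all 3 black' ⊆ 'at least one black', P(all 3 | at least one) = 1/6 / 29/30 = 5/29 ≈ 0.1724.

5/29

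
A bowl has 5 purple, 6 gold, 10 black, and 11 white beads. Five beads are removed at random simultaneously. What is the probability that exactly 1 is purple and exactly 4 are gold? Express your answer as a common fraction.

Unordered draws without replacement: count favorable combinations over C(32,5).
Favorable = C(5,1) · C(6,4) · C(10,0) · C(11,0) = 75; total = C(32,5) = 201376.
P = 75/201376 = 75/201376 ≈ 0.0004.

75/201376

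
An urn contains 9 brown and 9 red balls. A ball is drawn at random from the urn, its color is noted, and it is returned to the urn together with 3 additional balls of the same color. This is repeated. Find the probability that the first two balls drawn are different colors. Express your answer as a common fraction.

Either red then brown, or brown then red; after the first draw the total is 21.
P = (9/18)·(9/21) + (9/18)·(9/21) = 3/7 ≈ 0.4286.

3/7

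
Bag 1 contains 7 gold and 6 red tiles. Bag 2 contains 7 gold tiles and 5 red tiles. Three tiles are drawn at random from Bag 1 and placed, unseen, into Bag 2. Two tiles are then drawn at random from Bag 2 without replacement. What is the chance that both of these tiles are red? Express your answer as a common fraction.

1/6

Condition on how many of the transferred tiles are red (from Bag 1: 6 red of 13; then Bag 2 has 15 total).
  0 red: C(6,0)C(7,3)/C(13,3) = 35/286; then P = C(5,2)/C(15,2) = 2/21
  1 red: C(6,1)C(7,2)/C(13,3) = 63/143; then P = C(6,2)/C(15,2) = 1/7
  2 red: C(6,2)C(7,1)/C(13,3) = 105/286; then P = C(7,2)/C(15,2) = 1/5
  3 red: C(6,3)C(7,0)/C(13,3) = 10/143; then P = C(8,2)/C(15,2) = 4/15
P(both red) = 1/6 ≈ 0.1667.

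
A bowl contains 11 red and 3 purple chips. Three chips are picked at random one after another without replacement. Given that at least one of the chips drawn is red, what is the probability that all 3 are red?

P(all 3 red) = C(11,3)/C(14,3) = 165/364; P(at least one red) = 1 − C(3,3)/C(14,3) = 363/364.
Since 'all 3 red' ⊆ 'at least one red', P(all 3 | at least one) = 165/364 / 363/364 = 5/11 ≈ 0.4545.

5/11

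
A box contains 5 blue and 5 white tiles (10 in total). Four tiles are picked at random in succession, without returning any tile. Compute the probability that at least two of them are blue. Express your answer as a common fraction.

Sum the hypergeometric tail for j = 2,…,4 blue tiles.
Favorable = C(5,2)·C(5,2) + C(5,3)·C(5,1) + C(5,4)·C(5,0) = 155; total = C(10,4) = 210.
P = 155/210 = 31/42 ≈ 0.7381.

31/42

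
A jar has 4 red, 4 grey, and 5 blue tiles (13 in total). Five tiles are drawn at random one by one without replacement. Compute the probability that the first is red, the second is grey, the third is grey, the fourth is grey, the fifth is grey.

Multiply the conditional probability of each draw in order, without replacement, so each draw removes one from its color and from the total.
P = (4/13) · (4/12) · (3/11) · (2/10) · (1/9) = 4/6435 ≈ 0.0006.

4/6435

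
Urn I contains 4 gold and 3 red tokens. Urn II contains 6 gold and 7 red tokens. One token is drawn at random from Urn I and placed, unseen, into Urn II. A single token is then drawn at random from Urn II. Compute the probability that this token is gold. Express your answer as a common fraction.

Condition on how many of the transferred tokens are gold (from Urn I: 4 gold of 7; then Urn II has 14 total).
  0 gold: C(4,0)C(3,1)/C(7,1) = 3/7; then P = 6/14
  1 gold: C(4,1)C(3,0)/C(7,1) = 4/7; then P = 7/14
P(gold from Urn II) = 23/49 ≈ 0.4694.

23/49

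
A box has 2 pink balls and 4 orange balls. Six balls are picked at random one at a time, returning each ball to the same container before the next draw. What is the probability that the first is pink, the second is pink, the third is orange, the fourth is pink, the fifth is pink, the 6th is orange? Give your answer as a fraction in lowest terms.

Multiply the conditional probability of each draw in order, with replacement (the composition resets each draw).
P = (2/6) · (2/6) · (4/6) · (2/6) · (2/6) · (4/6) = 4/729 ≈ 0.0055.

4/729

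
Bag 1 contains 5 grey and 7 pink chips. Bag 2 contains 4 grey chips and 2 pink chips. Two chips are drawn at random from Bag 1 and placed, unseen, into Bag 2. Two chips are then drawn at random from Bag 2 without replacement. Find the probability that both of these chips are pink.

Condition on how many of the transferred chips are pink (from Bag 1: 7 pink of 12; then Bag 2 has 8 total).
  0 pink: C(7,0)C(5,2)/C(12,2) = 5/33; then P = C(2,2)/C(8,2) = 1/28
  1 pink: C(7,1)C(5,1)/C(12,2) = 35/66; then P = C(3,2)/C(8,2) = 3/28
  2 pink: C(7,2)C(5,0)/C(12,2) = 7/22; then P = C(4,2)/C(8,2) = 3/14
P(both pink) = 241/1848 ≈ 0.1304.

241/1848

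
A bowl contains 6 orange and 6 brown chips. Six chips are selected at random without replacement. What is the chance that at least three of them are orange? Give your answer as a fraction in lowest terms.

Sum the hypergeometric tail for j = 3,…,6 orange chips.
Favorable = C(6,3)·C(6,3) + C(6,4)·C(6,2) + C(6,5)·C(6,1) + C(6,6)·C(6,0) = 662; total = C(12,6) = 924.
P = 662/924 = 331/462 ≈ 0.7165.

331/462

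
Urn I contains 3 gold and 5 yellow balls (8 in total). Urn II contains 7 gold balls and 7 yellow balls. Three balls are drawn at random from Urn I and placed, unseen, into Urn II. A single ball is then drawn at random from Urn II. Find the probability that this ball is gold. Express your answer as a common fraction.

65/136

Condition on how many of the transferred balls are gold (from Urn I: 3 gold of 8; then Urn II has 17 total).
  0 gold: C(3,0)C(5,3)/C(8,3) = 5/28; then P = 7/17
  1 gold: C(3,1)C(5,2)/C(8,3) = 15/28; then P = 8/17
  2 gold: C(3,2)C(5,1)/C(8,3) = 15/56; then P = 9/17
  3 gold: C(3,3)C(5,0)/C(8,3) = 1/56; then P = 10/17
P(gold from Urn II) = 65/136 ≈ 0.4779.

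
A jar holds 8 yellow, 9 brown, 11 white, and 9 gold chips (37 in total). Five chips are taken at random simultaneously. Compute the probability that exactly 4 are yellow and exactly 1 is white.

10/5661

Unordered draws without replacement: count favorable combinations over C(37,5).
Favorable = C(8,4) · C(9,0) · C(11,1) · C(9,0) = 770; total = C(37,5) = 435897.
P = 770/435897 = 10/5661 ≈ 0.0018.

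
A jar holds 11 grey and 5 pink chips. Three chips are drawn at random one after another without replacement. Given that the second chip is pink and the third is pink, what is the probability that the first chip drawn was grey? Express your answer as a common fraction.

P(first=grey and the second chip is pink and the third is pink) = (11/16)·(5/15)·(4/14) = 11/168.
P(E) = Σ over first color = 11/168 + 1/56 = 1/12.
By Bayes, P(first=grey | E) = 11/168 / 1/12 = 11/14 ≈ 0.7857.

11/14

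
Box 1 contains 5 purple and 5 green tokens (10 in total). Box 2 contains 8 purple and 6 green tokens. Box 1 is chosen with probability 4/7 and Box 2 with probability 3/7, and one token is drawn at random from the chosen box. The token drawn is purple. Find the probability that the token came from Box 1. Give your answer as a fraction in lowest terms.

P(purple | Box 1) = 1/2; P(purple | Box 2) = 4/7.
P(purple) = 4/7·1/2 + 3/7·4/7 = 26/49.
By Bayes' rule, P(Box 1 | purple) = 2/7 / 26/49 = 7/13 ≈ 0.5385.

7/13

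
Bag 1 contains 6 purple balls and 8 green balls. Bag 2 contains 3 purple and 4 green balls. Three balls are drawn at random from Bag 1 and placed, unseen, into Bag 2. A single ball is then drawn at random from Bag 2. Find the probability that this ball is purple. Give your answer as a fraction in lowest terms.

Condition on how many of the transferred balls are purple (from Bag 1: 6 purple of 14; then Bag 2 has 10 total).
  0 purple: C(6,0)C(8,3)/C(14,3) = 2/13; then P = 3/10
  1 purple: C(6,1)C(8,2)/C(14,3) = 6/13; then P = 4/10
  2 purple: C(6,2)C(8,1)/C(14,3) = 30/91; then P = 5/10
  3 purple: C(6,3)C(8,0)/C(14,3) = 5/91; then P = 6/10
P(purple from Bag 2) = 3/7 ≈ 0.4286.

3/7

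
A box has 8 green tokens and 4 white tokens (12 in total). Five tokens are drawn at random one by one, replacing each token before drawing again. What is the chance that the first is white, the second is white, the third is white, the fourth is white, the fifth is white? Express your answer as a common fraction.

Multiply the conditional probability of each draw in order, with replacement (the composition resets each draw).
P = (4/12) · (4/12) · (4/12) · (4/12) · (4/12) = 1/243 ≈ 0.0041.

1/243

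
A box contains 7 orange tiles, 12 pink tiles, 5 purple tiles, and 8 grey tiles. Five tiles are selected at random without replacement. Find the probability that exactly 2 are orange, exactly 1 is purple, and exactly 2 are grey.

105/7192

Unordered draws without replacement: count favorable combinations over C(32,5).
Favorable = C(7,2) · C(12,0) · C(5,1) · C(8,2) = 2940; total = C(32,5) = 201376.
P = 2940/201376 = 105/7192 ≈ 0.0146.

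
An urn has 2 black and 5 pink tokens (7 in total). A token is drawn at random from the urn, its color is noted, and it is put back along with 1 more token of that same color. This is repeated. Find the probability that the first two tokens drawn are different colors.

Either black then pink, or pink then black; after the first draw the total is 8.
P = (2/7)·(5/8) + (5/7)·(2/8) = 5/14 ≈ 0.3571.

5/14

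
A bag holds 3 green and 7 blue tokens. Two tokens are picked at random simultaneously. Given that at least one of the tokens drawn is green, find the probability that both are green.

P(both green) = C(3,2)/C(10,2) = 1/15; P(at least one green) = 1 − C(7,2)/C(10,2) = 8/15.
Since 'both green' ⊆ 'at least one green', P(both | at least one) = 1/15 / 8/15 = 1/8 ≈ 0.1250.

1/8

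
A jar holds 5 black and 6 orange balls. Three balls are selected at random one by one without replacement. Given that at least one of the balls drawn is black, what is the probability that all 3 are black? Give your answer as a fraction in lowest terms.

P(all 3 black) = C(5,3)/C(11,3) = 2/33; P(at least one black) = 1 − C(6,3)/C(11,3) = 29/33.
Since 'all 3 black' ⊆ 'at least one black', P(all 3 | at least one) = 2/33 / 29/33 = 2/29 ≈ 0.0690.

2/29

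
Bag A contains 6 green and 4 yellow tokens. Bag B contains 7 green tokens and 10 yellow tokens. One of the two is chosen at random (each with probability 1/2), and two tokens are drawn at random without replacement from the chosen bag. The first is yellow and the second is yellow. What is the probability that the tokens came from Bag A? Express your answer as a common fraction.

272/947

P(E | Bag A) = 2/15; P(E | Bag B) = 45/136.
P(E) = 1/2·2/15 + 1/2·45/136 = 947/4080.
By Bayes' rule, P(Bag A | E) = 1/15 / 947/4080 = 272/947 ≈ 0.2872.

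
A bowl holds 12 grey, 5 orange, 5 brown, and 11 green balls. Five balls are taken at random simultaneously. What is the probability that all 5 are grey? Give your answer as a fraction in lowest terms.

3/899

Unordered draws without replacement: count favorable combinations over C(33,5).
Favorable = C(12,5) · C(5,0) · C(5,0) · C(11,0) = 792; total = C(33,5) = 237336.
P = 792/237336 = 3/899 ≈ 0.0033.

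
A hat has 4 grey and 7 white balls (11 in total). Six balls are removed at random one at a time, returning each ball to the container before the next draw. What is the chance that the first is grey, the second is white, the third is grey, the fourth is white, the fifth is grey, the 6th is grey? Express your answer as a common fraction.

Multiply the conditional probability of each draw in order, with replacement (the composition resets each draw).
P = (4/11) · (7/11) · (4/11) · (7/11) · (4/11) · (4/11) = 12544/1771561 ≈ 0.0071.

12544/1771561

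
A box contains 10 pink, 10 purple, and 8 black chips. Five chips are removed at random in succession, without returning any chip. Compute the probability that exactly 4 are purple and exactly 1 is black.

Unordered draws without replacement: count favorable combinations over C(28,5).
Favorable = C(10,0) · C(10,4) · C(8,1) = 1680; total = C(28,5) = 98280.
P = 1680/98280 = 2/117 ≈ 0.0171.

2/117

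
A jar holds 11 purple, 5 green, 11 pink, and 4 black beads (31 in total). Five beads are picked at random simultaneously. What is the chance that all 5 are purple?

22/8091

Unordered draws without replacement: count favorable combinations over C(31,5).
Favorable = C(11,5) · C(5,0) · C(11,0) · C(4,0) = 462; total = C(31,5) = 169911.
P = 462/169911 = 22/8091 ≈ 0.0027.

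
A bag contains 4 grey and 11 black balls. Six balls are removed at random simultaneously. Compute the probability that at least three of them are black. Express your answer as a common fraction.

Sum the hypergeometric tail for j = 3,…,6 black balls.
Favorable = C(11,3)·C(4,3) + C(11,4)·C(4,2) + C(11,5)·C(4,1) + C(11,6)·C(4,0) = 4950; total = C(15,6) = 5005.
P = 4950/5005 = 90/91 ≈ 0.9890.

90/91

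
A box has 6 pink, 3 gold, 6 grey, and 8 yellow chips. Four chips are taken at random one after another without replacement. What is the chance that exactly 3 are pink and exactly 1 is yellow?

Unordered draws without replacement: count favorable combinations over C(23,4).
Favorable = C(6,3) · C(3,0) · C(6,0) · C(8,1) = 160; total = C(23,4) = 8855.
P = 160/8855 = 32/1771 ≈ 0.0181.

32/1771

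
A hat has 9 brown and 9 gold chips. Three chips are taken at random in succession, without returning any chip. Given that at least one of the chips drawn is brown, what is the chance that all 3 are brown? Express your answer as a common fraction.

P(all 3 brown) = C(9,3)/C(18,3) = 7/68; P(at least one brown) = 1 − C(9,3)/C(18,3) = 61/68.
Since 'all 3 brown' ⊆ 'at least one brown', P(all 3 | at least one) = 7/68 / 61/68 = 7/61 ≈ 0.1148.

7/61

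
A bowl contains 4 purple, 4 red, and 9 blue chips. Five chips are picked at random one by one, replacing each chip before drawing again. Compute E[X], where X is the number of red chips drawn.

20/17

By linearity of expectation, E[X] = Σ P(draw i is red); each independent draw has P(red) = 4/17.
E[X] = 5 · 4/17 = 20/17 ≈ 1.1765.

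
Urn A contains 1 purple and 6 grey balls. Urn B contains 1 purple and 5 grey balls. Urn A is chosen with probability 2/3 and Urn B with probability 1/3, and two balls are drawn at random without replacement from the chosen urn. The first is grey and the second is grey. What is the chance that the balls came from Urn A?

P(E | Urn A) = 5/7; P(E | Urn B) = 2/3.
P(E) = 2/3·5/7 + 1/3·2/3 = 44/63.
By Bayes' rule, P(Urn A | E) = 10/21 / 44/63 = 15/22 ≈ 0.6818.

15/22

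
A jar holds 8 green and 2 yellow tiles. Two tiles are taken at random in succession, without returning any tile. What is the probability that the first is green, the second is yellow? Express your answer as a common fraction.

Multiply the conditional probability of each draw in order, without replacement, so each draw removes one from its color and from the total.
P = (8/10) · (2/9) = 8/45 ≈ 0.1778.

8/45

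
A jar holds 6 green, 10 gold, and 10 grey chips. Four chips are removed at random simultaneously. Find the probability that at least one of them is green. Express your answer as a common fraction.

Use the complement: P(at least one green) = 1 − P(no green).
P(none) = C(20,4)/C(26,4) = 4845/14950.
So P = 1 − 4845/14950 = 2021/2990 ≈ 0.6759.

2021/2990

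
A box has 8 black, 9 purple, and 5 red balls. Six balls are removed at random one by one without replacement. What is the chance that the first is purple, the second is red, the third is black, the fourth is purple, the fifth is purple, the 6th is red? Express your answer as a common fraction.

16/10659

Multiply the conditional probability of each draw in order, without replacement, so each draw removes one from its color and from the total.
P = (9/22) · (5/21) · (8/20) · (8/19) · (7/18) · (4/17) = 16/10659 ≈ 0.0015.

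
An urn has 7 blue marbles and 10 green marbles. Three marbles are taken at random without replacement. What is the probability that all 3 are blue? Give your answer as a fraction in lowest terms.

7/136

Unordered draws without replacement: count favorable combinations over C(17,3).
Favorable = C(7,3) · C(10,0) = 35; total = C(17,3) = 680.
P = 35/680 = 7/136 ≈ 0.0515.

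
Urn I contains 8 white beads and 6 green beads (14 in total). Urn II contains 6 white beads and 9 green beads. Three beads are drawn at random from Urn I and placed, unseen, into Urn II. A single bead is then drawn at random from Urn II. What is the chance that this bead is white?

3/7

Condition on how many of the transferred beads are white (from Urn I: 8 white of 14; then Urn II has 18 total).
  0 white: C(8,0)C(6,3)/C(14,3) = 5/91; then P = 6/18
  1 white: C(8,1)C(6,2)/C(14,3) = 30/91; then P = 7/18
  2 white: C(8,2)C(6,1)/C(14,3) = 6/13; then P = 8/18
  3 white: C(8,3)C(6,0)/C(14,3) = 2/13; then P = 9/18
P(white from Urn II) = 3/7 ≈ 0.4286.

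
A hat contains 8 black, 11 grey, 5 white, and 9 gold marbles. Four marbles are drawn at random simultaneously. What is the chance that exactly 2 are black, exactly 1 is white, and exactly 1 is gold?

Unordered draws without replacement: count favorable combinations over C(33,4).
Favorable = C(8,2) · C(11,0) · C(5,1) · C(9,1) = 1260; total = C(33,4) = 40920.
P = 1260/40920 = 21/682 ≈ 0.0308.

21/682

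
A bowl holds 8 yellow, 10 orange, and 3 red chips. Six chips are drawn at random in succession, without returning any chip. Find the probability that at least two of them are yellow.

503/646

Sum the hypergeometric tail for j = 2,…,6 yellow chips.
Favorable = C(8,2)·C(13,4) + C(8,3)·C(13,3) + C(8,4)·C(13,2) + C(8,5)·C(13,1) + C(8,6)·C(13,0) = 42252; total = C(21,6) = 54264.
P = 42252/54264 = 503/646 ≈ 0.7786.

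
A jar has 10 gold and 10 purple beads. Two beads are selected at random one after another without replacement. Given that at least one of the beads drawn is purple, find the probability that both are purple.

9/29

P(both purple) = C(10,2)/C(20,2) = 9/38; P(at least one purple) = 1 − C(10,2)/C(20,2) = 29/38.
Since 'both purple' ⊆ 'at least one purple', P(both | at least one) = 9/38 / 29/38 = 9/29 ≈ 0.3103.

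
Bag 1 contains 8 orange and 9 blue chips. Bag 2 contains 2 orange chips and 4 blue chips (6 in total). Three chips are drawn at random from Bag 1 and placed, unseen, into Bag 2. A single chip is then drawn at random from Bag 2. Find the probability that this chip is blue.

95/153

Condition on how many of the transferred chips are blue (from Bag 1: 9 blue of 17; then Bag 2 has 9 total).
  0 blue: C(9,0)C(8,3)/C(17,3) = 7/85; then P = 4/9
  1 blue: C(9,1)C(8,2)/C(17,3) = 63/170; then P = 5/9
  2 blue: C(9,2)C(8,1)/C(17,3) = 36/85; then P = 6/9
  3 blue: C(9,3)C(8,0)/C(17,3) = 21/170; then P = 7/9
P(blue from Bag 2) = 95/153 ≈ 0.6209.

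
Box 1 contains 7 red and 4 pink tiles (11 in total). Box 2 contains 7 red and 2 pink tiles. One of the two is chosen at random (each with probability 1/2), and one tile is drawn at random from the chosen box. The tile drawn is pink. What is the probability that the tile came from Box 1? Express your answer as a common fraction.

P(pink | Box 1) = 4/11; P(pink | Box 2) = 2/9.
P(pink) = 1/2·4/11 + 1/2·2/9 = 29/99.
By Bayes' rule, P(Box 1 | pink) = 2/11 / 29/99 = 18/29 ≈ 0.6207.

18/29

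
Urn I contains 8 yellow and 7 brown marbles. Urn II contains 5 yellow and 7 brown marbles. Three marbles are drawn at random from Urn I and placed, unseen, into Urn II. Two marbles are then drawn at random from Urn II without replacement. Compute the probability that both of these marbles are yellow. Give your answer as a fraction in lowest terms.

Condition on how many of the transferred marbles are yellow (from Urn I: 8 yellow of 15; then Urn II has 15 total).
  0 yellow: C(8,0)C(7,3)/C(15,3) = 1/13; then P = C(5,2)/C(15,2) = 2/21
  1 yellow: C(8,1)C(7,2)/C(15,3) = 24/65; then P = C(6,2)/C(15,2) = 1/7
  2 yellow: C(8,2)C(7,1)/C(15,3) = 28/65; then P = C(7,2)/C(15,2) = 1/5
  3 yellow: C(8,3)C(7,0)/C(15,3) = 8/65; then P = C(8,2)/C(15,2) = 4/15
P(both yellow) = 94/525 ≈ 0.1790.

94/525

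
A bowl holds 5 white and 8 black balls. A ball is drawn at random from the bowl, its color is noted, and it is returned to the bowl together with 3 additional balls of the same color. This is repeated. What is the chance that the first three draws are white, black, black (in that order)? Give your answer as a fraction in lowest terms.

Track the composition after each reinforcement of +3.
P = (5/13) · (8/16) · (11/19) = 55/494 ≈ 0.1113.

55/494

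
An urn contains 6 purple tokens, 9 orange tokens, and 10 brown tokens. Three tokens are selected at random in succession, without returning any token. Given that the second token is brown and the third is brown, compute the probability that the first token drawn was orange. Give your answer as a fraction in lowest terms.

9/23

P(first=orange and the second token is brown and the third is brown) = (9/25)·(10/24)·(9/23) = 27/460.
P(E) = Σ over first color = 9/230 + 27/460 + 6/115 = 3/20.
By Bayes, P(first=orange | E) = 27/460 / 3/20 = 9/23 ≈ 0.3913.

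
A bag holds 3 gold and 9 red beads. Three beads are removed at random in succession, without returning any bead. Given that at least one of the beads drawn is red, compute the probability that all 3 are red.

P(all 3 red) = C(9,3)/C(12,3) = 21/55; P(at least one red) = 1 − C(3,3)/C(12,3) = 219/220.
Since 'all 3 red' ⊆ 'at least one red', P(all 3 | at least one) = 21/55 / 219/220 = 28/73 ≈ 0.3836.

28/73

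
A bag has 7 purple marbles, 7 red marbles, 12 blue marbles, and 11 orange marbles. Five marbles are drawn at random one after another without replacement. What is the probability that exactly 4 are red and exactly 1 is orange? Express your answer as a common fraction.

5/5661

Unordered draws without replacement: count favorable combinations over C(37,5).
Favorable = C(7,0) · C(7,4) · C(12,0) · C(11,1) = 385; total = C(37,5) = 435897.
P = 385/435897 = 5/5661 ≈ 0.0009.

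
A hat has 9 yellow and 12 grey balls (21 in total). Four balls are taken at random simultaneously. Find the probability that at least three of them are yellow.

Sum the hypergeometric tail for j = 3,…,4 yellow balls.
Favorable = C(9,3)·C(12,1) + C(9,4)·C(12,0) = 1134; total = C(21,4) = 5985.
P = 1134/5985 = 18/95 ≈ 0.1895.

18/95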